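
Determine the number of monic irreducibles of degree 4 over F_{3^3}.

By the necklace-counting formula, N_27(4) = (1/4) Σ_{d|4} μ(4/d)·27^d.
Divisors of 4: 1, 2, 4; μ(4/d) for each: 0, -1, 1.
Σ = − 27^2 + 27^4 = 530712.
N = 530712/4 = 132678.

132678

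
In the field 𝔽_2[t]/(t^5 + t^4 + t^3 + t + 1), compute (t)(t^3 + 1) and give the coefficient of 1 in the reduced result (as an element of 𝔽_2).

0

Multiply in 𝔽_2[t]: (t)·(t^3 + 1) = t^4 + t.
Reduced: t^4 + t.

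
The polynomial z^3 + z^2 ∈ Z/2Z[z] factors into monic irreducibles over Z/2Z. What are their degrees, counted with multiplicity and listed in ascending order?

Write f(z) = z^3 + z^2.
Roots in Z/2Z: f(0) = 0 → root; f(1) = 0 → root.
Linear factors from roots: (z), (z + 1).
Complete factorization: f(z) = (z + 1)·(z)^2.
Factor degrees with multiplicity: 1 + 1 + 1 = 3.

1, 1, 1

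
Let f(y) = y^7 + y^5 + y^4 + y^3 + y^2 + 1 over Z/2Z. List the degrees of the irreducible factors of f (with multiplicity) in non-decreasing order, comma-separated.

Roots in Z/2Z: f(0) = 1; f(1) = 0 → root.
Linear factors from roots: (y + 1).
Complete factorization: f(y) = (y + 1)·(y^2 + y + 1)^3.
Factor degrees with multiplicity: 1 + 2 + 2 + 2 = 7.

1, 2, 2, 2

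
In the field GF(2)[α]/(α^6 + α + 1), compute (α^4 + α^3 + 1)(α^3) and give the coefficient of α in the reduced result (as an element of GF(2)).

Multiply in GF(2)[α]: (α^4 + α^3 + 1)·(α^3) = α^7 + α^6 + α^3.
Reduce using α^6 ≡ α + 1 (mod α^6 + α + 1).
Reduced: α^3 + α^2 + 1.

0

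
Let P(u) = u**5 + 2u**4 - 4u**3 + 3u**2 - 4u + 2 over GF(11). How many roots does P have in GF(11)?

Evaluate at each of the 11 elements of GF(11):
P(0) = 2; P(1) = 0 → root; P(2) = 5; P(3) = 6; P(4) = 5; P(5) = 5; P(6) = 9; P(7) = 8; P(8) = 2; P(9) = 10; P(10) = 3.
Roots: {1}.

1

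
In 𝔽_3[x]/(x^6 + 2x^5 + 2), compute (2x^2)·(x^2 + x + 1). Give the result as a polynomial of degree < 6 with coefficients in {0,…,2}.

2x^4 + 2x^3 + 2x^2

Multiply in 𝔽_3[x]: (2x^2)·(x^2 + x + 1) = 2x^4 + 2x^3 + 2x^2.
Reduced: 2x^4 + 2x^3 + 2x^2.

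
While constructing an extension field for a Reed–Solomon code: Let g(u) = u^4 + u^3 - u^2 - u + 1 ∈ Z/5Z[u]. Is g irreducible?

Yes

Check for roots in Z/5Z: g(0) = 1; g(1) = 1; g(2) = 4; g(3) = 2; g(4) = 1.
No roots, so no linear factors.
Degree-2 irreducible divisors: test the 10 monic irreducibles of degree 2 over GF(5).
None of them divide g (all give nonzero remainder).
No irreducible factor of degree ≤ 2 exists, so g is irreducible over GF(5).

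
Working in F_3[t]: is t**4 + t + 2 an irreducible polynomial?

Write f(t) = t**4 + t + 2.
Check for roots in F_3: f(0) = 2; f(1) = 1; f(2) = 2.
No roots, so no linear factors.
Monic irreducibles of degree 2 over GF(3): t**2 + 1, t**2 + t + 2, t**2 + 2t + 2.
None of them divide f (all give nonzero remainder).
No irreducible factor of degree ≤ 2 exists, so f is irreducible over GF(3).

Yes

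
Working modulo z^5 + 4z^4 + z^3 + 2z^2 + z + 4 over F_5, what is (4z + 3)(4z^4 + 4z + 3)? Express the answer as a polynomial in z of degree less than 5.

3z^4 + 4z^3 + 4z^2 + 3z

Multiply in F_5[z]: (4z + 3)·(4z^4 + 4z + 3) = z^5 + 2z^4 + z^2 + 4z + 4.
Reduce using z^5 ≡ z^4 + 4z^3 + 3z^2 + 4z + 1 (mod z^5 + 4z^4 + z^3 + 2z^2 + z + 4).
Reduced: 3z^4 + 4z^3 + 4z^2 + 3z.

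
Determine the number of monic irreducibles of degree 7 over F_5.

11160

By the necklace-counting formula, N_5(7) = (1/7) Σ_{d|7} μ(7/d)·5^d.
Divisors of 7: 1, 7; μ(7/d) for each: -1, 1.
Σ = − 5^1 + 5^7 = 78120.
N = 78120/7 = 11160.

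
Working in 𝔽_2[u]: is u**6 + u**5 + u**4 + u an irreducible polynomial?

No

Write g(u) = u**6 + u**5 + u**4 + u.
Check for roots in 𝔽_2: g(0) = 0 → root; g(1) = 0 → root.
g(0) = 0, so (u) divides g(u); g is reducible.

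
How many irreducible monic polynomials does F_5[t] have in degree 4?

Gauss's count: N_{5}(4) = (1/4) Σ_{d|4} μ(4/d)·5^d.
Divisors of 4: 1, 2, 4; μ(4/d) for each: 0, -1, 1.
Σ = − 5^2 + 5^4 = 600.
N = 600/4 = 150.

150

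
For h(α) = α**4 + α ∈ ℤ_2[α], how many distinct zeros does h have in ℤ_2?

Evaluate at each of the 2 elements of ℤ_2:
h(0) = 0 → root; h(1) = 0 → root.
Roots: {0, 1}.

2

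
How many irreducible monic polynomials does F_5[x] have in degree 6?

The number of monic irreducibles of degree 6 over GF(5) is (1/6)·Σ_{d∣6} μ(6/d) 5^d.
Divisors of 6: 1, 2, 3, 6; μ(6/d) for each: 1, -1, -1, 1.
Σ = 5^1 − 5^2 − 5^3 + 5^6 = 15480.
N = 15480/6 = 2580.

2580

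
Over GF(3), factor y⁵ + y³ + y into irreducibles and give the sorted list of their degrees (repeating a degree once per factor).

Write f(y) = y⁵ + y³ + y.
Roots in GF(3): f(0) = 0 → root; f(1) = 0 → root; f(2) = 0 → root.
Linear factors from roots: (y), (y + 2), (y + 1).
Complete factorization: f(y) = (y)·(y + 1)^2·(y + 2)^2.
Factor degrees with multiplicity: 1 + 1 + 1 + 1 + 1 = 5.

1, 1, 1, 1, 1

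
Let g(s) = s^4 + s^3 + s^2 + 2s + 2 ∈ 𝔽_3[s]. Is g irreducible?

Check for roots in 𝔽_3: g(0) = 2; g(1) = 1; g(2) = 1.
No roots, so no linear factors.
Monic irreducibles of degree 2 over GF(3): s^2 + 1, s^2 + s + 2, s^2 + 2s + 2.
None of them divide g (all give nonzero remainder).
No irreducible factor of degree ≤ 2 exists, so g is irreducible over GF(3).

Yes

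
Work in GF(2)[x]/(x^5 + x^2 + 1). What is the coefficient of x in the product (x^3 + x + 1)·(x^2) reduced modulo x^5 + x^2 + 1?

Multiply in GF(2)[x]: (x^3 + x + 1)·(x^2) = x^5 + x^3 + x^2.
Reduce using x^5 ≡ x^2 + 1 (mod x^5 + x^2 + 1).
Reduced: x^3 + 1.

0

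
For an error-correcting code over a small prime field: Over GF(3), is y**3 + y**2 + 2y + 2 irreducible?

No

Write P(y) = y**3 + y**2 + 2y + 2.
Check for roots in GF(3): P(0) = 2; P(1) = 0 → root; P(2) = 0 → root.
P(1) = 0, so (y − 1) divides P(y); P is reducible.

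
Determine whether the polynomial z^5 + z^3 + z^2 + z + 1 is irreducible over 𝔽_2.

Yes

Write g(z) = z^5 + z^3 + z^2 + z + 1.
Check for roots in 𝔽_2: g(0) = 1; g(1) = 1.
No roots, so no linear factors.
Monic irreducibles of degree 2 over GF(2): z^2 + z + 1.
None of them divide g (all give nonzero remainder).
No irreducible factor of degree ≤ 2 exists, so g is irreducible over GF(2).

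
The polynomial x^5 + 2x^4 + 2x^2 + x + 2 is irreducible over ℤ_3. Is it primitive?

No

Write f(x) = x^5 + 2x^4 + 2x^2 + x + 2.
|GF(3^5)^×| = 3^5 − 1 = 242. Prime factorization: 242 = 2·11^2.
f is primitive ⇔ x has order 242 in GF(3)[x]/(f), i.e. x^(242/q) ≠ 1 for each prime q | 242.
x^(121) mod f = 1
x^(22) mod f = x^4 + 2x^3 + 2x^2 + x + 1.
Since x^(121) = 1, the order of x divides 121 < 242; not primitive.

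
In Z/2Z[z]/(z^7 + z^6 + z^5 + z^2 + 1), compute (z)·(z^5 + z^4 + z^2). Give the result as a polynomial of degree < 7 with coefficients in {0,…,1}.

Multiply in Z/2Z[z]: (z)·(z^5 + z^4 + z^2) = z^6 + z^5 + z^3.
Reduced: z^6 + z^5 + z^3.

z^6 + z^5 + z^3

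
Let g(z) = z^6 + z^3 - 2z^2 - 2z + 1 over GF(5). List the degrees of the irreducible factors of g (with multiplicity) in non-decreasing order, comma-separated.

Roots in GF(5): g(0) = 1; g(1) = 4; g(2) = 1; g(3) = 3; g(4) = 1.
Complete factorization: g(z) = (z^2 - 2)·(z^2 + z + 1)·(z^2 - z + 2).
Factor degrees with multiplicity: 2 + 2 + 2 = 6.

2, 2, 2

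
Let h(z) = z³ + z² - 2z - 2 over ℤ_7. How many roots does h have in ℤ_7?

Evaluate at each of the 7 elements of ℤ_7:
h(0) = 5; h(1) = 5; h(2) = 6; h(3) = 0 → root; h(4) = 0 → root; h(5) = 5; h(6) = 0 → root.
Roots: {3, 4, 6}.

3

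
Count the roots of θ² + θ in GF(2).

2

Write f(θ) = θ² + θ.
Evaluate at each of the 2 elements of GF(2):
f(0) = 0 → root; f(1) = 0 → root.
Roots: {0, 1}.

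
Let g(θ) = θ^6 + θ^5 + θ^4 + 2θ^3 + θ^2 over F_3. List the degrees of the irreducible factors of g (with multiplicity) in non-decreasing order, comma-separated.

1, 1, 1, 1, 2

Roots in F_3: g(0) = 0 → root; g(1) = 0 → root; g(2) = 0 → root.
Linear factors from roots: (θ), (θ + 2), (θ + 1).
Complete factorization: g(θ) = (θ + 1)·(θ + 2)·(θ)^2·(θ^2 + θ + 2).
Factor degrees with multiplicity: 1 + 1 + 1 + 1 + 2 = 6.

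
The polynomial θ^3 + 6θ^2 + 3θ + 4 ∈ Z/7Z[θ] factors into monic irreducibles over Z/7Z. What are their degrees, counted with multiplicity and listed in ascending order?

Write f(θ) = θ^3 + 6θ^2 + 3θ + 4.
Linear factors from roots: (θ + 6), (θ + 5), (θ + 2).
Complete factorization: f(θ) = (θ + 2)·(θ + 5)·(θ + 6).
Factor degrees with multiplicity: 1 + 1 + 1 = 3.

1, 1, 1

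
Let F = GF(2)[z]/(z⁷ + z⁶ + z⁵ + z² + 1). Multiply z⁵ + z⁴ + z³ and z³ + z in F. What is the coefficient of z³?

Multiply in GF(2)[z]: (z⁵ + z⁴ + z³)·(z³ + z) = z⁸ + z⁷ + z⁵ + z⁴.
Reduce using z⁷ ≡ z⁶ + z⁵ + z² + 1 (mod z⁷ + z⁶ + z⁵ + z² + 1).
Reduced: z⁶ + z⁵ + z⁴ + z³ + z.

1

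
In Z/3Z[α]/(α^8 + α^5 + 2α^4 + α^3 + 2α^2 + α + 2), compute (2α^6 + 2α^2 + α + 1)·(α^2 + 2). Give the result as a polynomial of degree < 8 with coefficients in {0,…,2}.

Multiply in Z/3Z[α]: (2α^6 + 2α^2 + α + 1)·(α^2 + 2) = 2α^8 + α^6 + 2α^4 + α^3 + 2α^2 + 2α + 2.
Reduce using α^8 ≡ 2α^5 + α^4 + 2α^3 + α^2 + 2α + 1 (mod α^8 + α^5 + 2α^4 + α^3 + 2α^2 + α + 2).
Reduced: α^6 + α^5 + α^4 + 2α^3 + α^2 + 1.

α^6 + α^5 + α^4 + 2α^3 + α^2 + 1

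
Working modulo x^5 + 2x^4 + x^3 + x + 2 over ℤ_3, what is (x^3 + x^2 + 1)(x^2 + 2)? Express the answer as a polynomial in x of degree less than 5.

Multiply in ℤ_3[x]: (x^3 + x^2 + 1)·(x^2 + 2) = x^5 + x^4 + 2x^3 + 2.
Reduce using x^5 ≡ x^4 + 2x^3 + 2x + 1 (mod x^5 + 2x^4 + x^3 + x + 2).
Reduced: 2x^4 + x^3 + 2x.

2x^4 + x^3 + 2x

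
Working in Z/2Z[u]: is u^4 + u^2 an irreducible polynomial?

Write m(u) = u^4 + u^2.
Check for roots in Z/2Z: m(0) = 0 → root; m(1) = 0 → root.
m(0) = 0, so (u) divides m(u); m is reducible.

No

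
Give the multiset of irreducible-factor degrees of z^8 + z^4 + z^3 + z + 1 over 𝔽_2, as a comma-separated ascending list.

8

Write g(z) = z^8 + z^4 + z^3 + z + 1.
Roots in 𝔽_2: g(0) = 1; g(1) = 1.
Complete factorization: g(z) = (z^8 + z^4 + z^3 + z + 1).
Factor degrees with multiplicity: 8 = 8.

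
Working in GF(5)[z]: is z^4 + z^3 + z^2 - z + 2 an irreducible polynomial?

Write g(z) = z^4 + z^3 + z^2 - z + 2.
Check for roots in GF(5): g(0) = 2; g(1) = 4; g(2) = 3; g(3) = 1; g(4) = 4.
No roots, so no linear factors.
Degree-2 irreducible divisors: test the 10 monic irreducibles of degree 2 over GF(5).
None of them divide g (all give nonzero remainder).
No irreducible factor of degree ≤ 2 exists, so g is irreducible over GF(5).

Yes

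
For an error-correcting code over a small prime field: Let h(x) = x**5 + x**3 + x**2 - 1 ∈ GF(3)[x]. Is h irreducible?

Check for roots in GF(3): h(0) = 2; h(1) = 2; h(2) = 1.
No roots, so no linear factors.
Monic irreducibles of degree 2 over GF(3): x**2 + 1, x**2 + x - 1, x**2 - x - 1.
None of them divide h (all give nonzero remainder).
No irreducible factor of degree ≤ 2 exists, so h is irreducible over GF(3).

Yes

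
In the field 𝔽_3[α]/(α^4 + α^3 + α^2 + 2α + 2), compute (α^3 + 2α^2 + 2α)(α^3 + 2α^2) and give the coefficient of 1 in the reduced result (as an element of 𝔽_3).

Multiply in 𝔽_3[α]: (α^3 + 2α^2 + 2α)·(α^3 + 2α^2) = α^6 + α^5 + α^3.
Reduce using α^4 ≡ 2α^3 + 2α^2 + α + 1 (mod α^4 + α^3 + α^2 + 2α + 2).
Reduced: 2α^2 + 2α + 2.

2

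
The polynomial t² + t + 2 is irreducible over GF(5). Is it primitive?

Yes

Write f(t) = t² + t + 2.
|GF(5^2)^×| = 5^2 − 1 = 24. Prime factorization: 24 = 2^3·3.
f is primitive ⇔ t has order 24 in GF(5)[t]/(f), i.e. t^(24/q) ≠ 1 for each prime q | 24.
t^(12) mod f = 4.
t^(8) mod f = 3t + 1.
None equal 1, so t has full order 24; f is primitive.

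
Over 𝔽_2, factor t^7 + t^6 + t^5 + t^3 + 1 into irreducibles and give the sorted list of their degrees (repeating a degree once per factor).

2, 2, 3

Write h(t) = t^7 + t^6 + t^5 + t^3 + 1.
Roots in 𝔽_2: h(0) = 1; h(1) = 1.
Complete factorization: h(t) = (t^2 + t + 1)^2·(t^3 + t^2 + 1).
Factor degrees with multiplicity: 2 + 2 + 3 = 7.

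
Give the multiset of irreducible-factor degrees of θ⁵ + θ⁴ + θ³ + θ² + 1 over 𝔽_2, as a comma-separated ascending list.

Write f(θ) = θ⁵ + θ⁴ + θ³ + θ² + 1.
Roots in 𝔽_2: f(0) = 1; f(1) = 1.
Complete factorization: f(θ) = (θ⁵ + θ⁴ + θ³ + θ² + 1).
Factor degrees with multiplicity: 5 = 5.

5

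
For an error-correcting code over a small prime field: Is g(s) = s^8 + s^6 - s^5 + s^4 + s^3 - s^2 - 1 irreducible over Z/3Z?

Check for roots in Z/3Z: g(0) = 2; g(1) = 1; g(2) = 1.
No roots, so no linear factors.
Monic irreducibles of degree 2 over GF(3): s^2 + 1, s^2 + s - 1, s^2 - s - 1.
None of them divide g (all give nonzero remainder).
Degree-3 irreducible divisors: test the 8 monic irreducibles of degree 3 over GF(3).
None of them divide g (all give nonzero remainder).
Degree-4 irreducible divisors: test the 18 monic irreducibles of degree 4 over GF(3).
None of them divide g (all give nonzero remainder).
No irreducible factor of degree ≤ 4 exists, so g is irreducible over GF(3).

Yes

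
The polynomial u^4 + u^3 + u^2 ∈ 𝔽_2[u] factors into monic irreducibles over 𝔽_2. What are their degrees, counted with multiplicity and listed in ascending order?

Write g(u) = u^4 + u^3 + u^2.
Roots in 𝔽_2: g(0) = 0 → root; g(1) = 1.
Linear factors from roots: (u).
Complete factorization: g(u) = (u)^2·(u^2 + u + 1).
Factor degrees with multiplicity: 1 + 1 + 2 = 4.

1, 1, 2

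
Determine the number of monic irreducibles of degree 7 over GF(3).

Gauss's count: N_{3}(7) = (1/7) Σ_{d|7} μ(7/d)·3^d.
Divisors of 7: 1, 7; μ(7/d) for each: -1, 1.
Σ = − 3^1 + 3^7 = 2184.
N = 2184/7 = 312.

312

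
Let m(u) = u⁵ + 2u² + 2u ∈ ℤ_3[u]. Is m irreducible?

Check for roots in ℤ_3: m(0) = 0 → root; m(1) = 2; m(2) = 2.
m(0) = 0, so (u) divides m(u); m is reducible.

No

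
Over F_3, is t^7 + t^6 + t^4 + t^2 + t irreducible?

Write g(t) = t^7 + t^6 + t^4 + t^2 + t.
Check for roots in F_3: g(0) = 0 → root; g(1) = 2; g(2) = 1.
g(0) = 0, so (t) divides g(t); g is reducible.

No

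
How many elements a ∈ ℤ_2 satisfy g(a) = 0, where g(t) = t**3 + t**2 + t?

1

Evaluate at each of the 2 elements of ℤ_2:
g(0) = 0 → root; g(1) = 1.
Roots: {0}.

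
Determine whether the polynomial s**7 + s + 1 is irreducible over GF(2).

Yes

Write m(s) = s**7 + s + 1.
Check for roots in GF(2): m(0) = 1; m(1) = 1.
No roots, so no linear factors.
Monic irreducibles of degree 2 over GF(2): s**2 + s + 1.
None of them divide m (all give nonzero remainder).
Monic irreducibles of degree 3 over GF(2): s**3 + s + 1, s**3 + s**2 + 1.
None of them divide m (all give nonzero remainder).
No irreducible factor of degree ≤ 3 exists, so m is irreducible over GF(2).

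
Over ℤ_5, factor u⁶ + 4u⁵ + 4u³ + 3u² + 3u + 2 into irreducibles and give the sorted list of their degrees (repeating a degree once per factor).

Write h(u) = u⁶ + 4u⁵ + 4u³ + 3u² + 3u + 2.
Roots in ℤ_5: h(0) = 2; h(1) = 2; h(2) = 4; h(3) = 2; h(4) = 0 → root.
Linear factors from roots: (u + 1).
Complete factorization: h(u) = (u + 1)·(u² + 3u + 4)·(u³ + 3u + 3).
Factor degrees with multiplicity: 1 + 2 + 3 = 6.

1, 2, 3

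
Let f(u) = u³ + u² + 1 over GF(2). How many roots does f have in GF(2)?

Evaluate at each of the 2 elements of GF(2):
f(0) = 1; f(1) = 1.
No element is a root.

0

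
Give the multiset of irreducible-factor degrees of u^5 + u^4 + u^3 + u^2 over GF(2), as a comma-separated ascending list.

Write h(u) = u^5 + u^4 + u^3 + u^2.
Roots in GF(2): h(0) = 0 → root; h(1) = 0 → root.
Linear factors from roots: (u), (u + 1).
Complete factorization: h(u) = (u)^2·(u + 1)^3.
Factor degrees with multiplicity: 1 + 1 + 1 + 1 + 1 = 5.

1, 1, 1, 1, 1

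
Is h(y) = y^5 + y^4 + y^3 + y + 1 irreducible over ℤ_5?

No

Check for roots in ℤ_5: h(0) = 1; h(1) = 0 → root; h(2) = 4; h(3) = 0 → root; h(4) = 4.
h(1) = 0, so (y − 1) divides h(y); h is reducible.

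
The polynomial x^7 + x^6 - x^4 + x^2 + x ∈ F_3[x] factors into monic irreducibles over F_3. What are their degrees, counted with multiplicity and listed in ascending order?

Write h(x) = x^7 + x^6 - x^4 + x^2 + x.
Roots in F_3: h(0) = 0 → root; h(1) = 0 → root; h(2) = 2.
Linear factors from roots: (x), (x - 1).
Complete factorization: h(x) = (x)·(x - 1)^2·(x^2 + 1)^2.
Factor degrees with multiplicity: 1 + 1 + 1 + 2 + 2 = 7.

1, 1, 1, 2, 2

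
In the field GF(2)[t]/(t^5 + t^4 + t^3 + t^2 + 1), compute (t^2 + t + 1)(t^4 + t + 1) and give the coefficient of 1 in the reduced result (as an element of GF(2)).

Multiply in GF(2)[t]: (t^2 + t + 1)·(t^4 + t + 1) = t^6 + t^5 + t^4 + t^3 + 1.
Reduce using t^5 ≡ t^4 + t^3 + t^2 + 1 (mod t^5 + t^4 + t^3 + t^2 + 1).
Reduced: t + 1.

1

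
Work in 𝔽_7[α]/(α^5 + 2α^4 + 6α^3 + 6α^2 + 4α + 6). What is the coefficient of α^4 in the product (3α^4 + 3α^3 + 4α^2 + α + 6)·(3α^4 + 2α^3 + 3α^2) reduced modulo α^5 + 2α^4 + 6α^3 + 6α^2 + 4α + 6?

4

Multiply in 𝔽_7[α]: (3α^4 + 3α^3 + 4α^2 + α + 6)·(3α^4 + 2α^3 + 3α^2) = 2α^8 + α^7 + 6α^6 + 6α^5 + 4α^4 + α^3 + 4α^2.
Reduce using α^5 ≡ 5α^4 + α^3 + α^2 + 3α + 1 (mod α^5 + 2α^4 + 6α^3 + 6α^2 + 4α + 6).
Reduced: 4α^4 + 6α^3 + 6α^2 + α + 5.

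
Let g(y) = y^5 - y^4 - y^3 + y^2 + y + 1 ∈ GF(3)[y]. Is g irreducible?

No

Check for roots in GF(3): g(0) = 1; g(1) = 2; g(2) = 0 → root.
g(2) = 0, so (y − 2) divides g(y); g is reducible.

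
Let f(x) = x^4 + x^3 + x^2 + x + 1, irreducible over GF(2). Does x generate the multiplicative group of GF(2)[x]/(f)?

No

|GF(2^4)^×| = 2^4 − 1 = 15. Prime factorization: 15 = 3·5.
f is primitive ⇔ x has order 15 in GF(2)[x]/(f), i.e. x^(15/q) ≠ 1 for each prime q | 15.
x^(5) mod f = 1
x^(3) mod f = x^3.
Since x^(5) = 1, the order of x divides 5 < 15; not primitive.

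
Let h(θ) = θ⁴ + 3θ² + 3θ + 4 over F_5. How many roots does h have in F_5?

1

Evaluate at each of the 5 elements of F_5:
h(0) = 4; h(1) = 1; h(2) = 3; h(3) = 1; h(4) = 0 → root.
Roots: {4}.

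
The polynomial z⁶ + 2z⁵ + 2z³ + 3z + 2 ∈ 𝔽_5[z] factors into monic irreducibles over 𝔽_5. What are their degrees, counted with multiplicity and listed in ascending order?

1, 1, 1, 1, 2

Write h(z) = z⁶ + 2z⁵ + 2z³ + 3z + 2.
Roots in 𝔽_5: h(0) = 2; h(1) = 0 → root; h(2) = 2; h(3) = 0 → root; h(4) = 1.
Linear factors from roots: (z + 4), (z + 2).
Complete factorization: h(z) = (z + 2)^2·(z + 4)^2·(z² + 3).
Factor degrees with multiplicity: 1 + 1 + 1 + 1 + 2 = 6.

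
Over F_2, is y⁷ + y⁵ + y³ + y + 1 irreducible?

Write f(y) = y⁷ + y⁵ + y³ + y + 1.
Check for roots in F_2: f(0) = 1; f(1) = 1.
No roots, so no linear factors.
Monic irreducibles of degree 2 over GF(2): y² + y + 1.
None of them divide f (all give nonzero remainder).
Monic irreducibles of degree 3 over GF(2): y³ + y + 1, y³ + y² + 1.
None of them divide f (all give nonzero remainder).
No irreducible factor of degree ≤ 3 exists, so f is irreducible over GF(2).

Yes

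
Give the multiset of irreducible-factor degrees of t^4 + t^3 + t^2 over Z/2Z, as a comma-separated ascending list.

1, 1, 2

Write g(t) = t^4 + t^3 + t^2.
Roots in Z/2Z: g(0) = 0 → root; g(1) = 1.
Linear factors from roots: (t).
Complete factorization: g(t) = (t)^2·(t^2 + t + 1).
Factor degrees with multiplicity: 1 + 1 + 2 = 4.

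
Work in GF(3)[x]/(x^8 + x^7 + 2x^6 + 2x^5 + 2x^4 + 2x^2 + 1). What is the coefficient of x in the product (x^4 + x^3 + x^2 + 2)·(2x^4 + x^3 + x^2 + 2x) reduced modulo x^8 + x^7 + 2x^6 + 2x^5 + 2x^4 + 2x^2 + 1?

Multiply in GF(3)[x]: (x^4 + x^3 + x^2 + 2)·(2x^4 + x^3 + x^2 + 2x) = 2x^8 + x^6 + x^5 + x^4 + x^3 + 2x^2 + x.
Reduce using x^8 ≡ 2x^7 + x^6 + x^5 + x^4 + x^2 + 2 (mod x^8 + x^7 + 2x^6 + 2x^5 + 2x^4 + 2x^2 + 1).
Reduced: x^7 + x^3 + x^2 + x + 1.

1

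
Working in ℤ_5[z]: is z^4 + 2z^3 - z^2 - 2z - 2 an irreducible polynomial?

Write f(z) = z^4 + 2z^3 - z^2 - 2z - 2.
Check for roots in ℤ_5: f(0) = 3; f(1) = 3; f(2) = 2; f(3) = 3; f(4) = 3.
No roots, so no linear factors.
Degree-2 irreducible divisors: test the 10 monic irreducibles of degree 2 over GF(5).
None of them divide f (all give nonzero remainder).
No irreducible factor of degree ≤ 2 exists, so f is irreducible over GF(5).

Yes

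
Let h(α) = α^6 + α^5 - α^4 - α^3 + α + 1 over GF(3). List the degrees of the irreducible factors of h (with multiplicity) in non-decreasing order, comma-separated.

1, 2, 3

Roots in GF(3): h(0) = 1; h(1) = 2; h(2) = 0 → root.
Linear factors from roots: (α + 1).
Complete factorization: h(α) = (α + 1)·(α^2 - α - 1)·(α^3 + α^2 + α - 1).
Factor degrees with multiplicity: 1 + 2 + 3 = 6.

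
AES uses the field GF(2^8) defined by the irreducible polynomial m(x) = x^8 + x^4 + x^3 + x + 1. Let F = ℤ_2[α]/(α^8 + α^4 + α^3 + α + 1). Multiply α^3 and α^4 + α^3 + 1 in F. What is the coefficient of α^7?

1

Multiply in ℤ_2[α]: (α^3)·(α^4 + α^3 + 1) = α^7 + α^6 + α^3.
Reduced: α^7 + α^6 + α^3.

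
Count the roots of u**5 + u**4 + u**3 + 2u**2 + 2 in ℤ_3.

Write g(u) = u**5 + u**4 + u**3 + 2u**2 + 2.
Evaluate at each of the 3 elements of ℤ_3:
g(0) = 2; g(1) = 1; g(2) = 0 → root.
Roots: {2}.

1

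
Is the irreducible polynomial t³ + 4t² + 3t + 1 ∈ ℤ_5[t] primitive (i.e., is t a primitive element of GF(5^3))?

Write f(t) = t³ + 4t² + 3t + 1.
|GF(5^3)^×| = 5^3 − 1 = 124. Prime factorization: 124 = 2^2·31.
f is primitive ⇔ t has order 124 in GF(5)[t]/(f), i.e. t^(124/q) ≠ 1 for each prime q | 124.
t^(62) mod f = 1
t^(4) mod f = 3t² + t + 4.
Since t^(62) = 1, the order of t divides 62 < 124; not primitive.

No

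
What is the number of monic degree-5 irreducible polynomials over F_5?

624

By the necklace-counting formula, N_5(5) = (1/5) Σ_{d|5} μ(5/d)·5^d.
Divisors of 5: 1, 5; μ(5/d) for each: -1, 1.
Σ = − 5^1 + 5^5 = 3120.
N = 3120/5 = 624.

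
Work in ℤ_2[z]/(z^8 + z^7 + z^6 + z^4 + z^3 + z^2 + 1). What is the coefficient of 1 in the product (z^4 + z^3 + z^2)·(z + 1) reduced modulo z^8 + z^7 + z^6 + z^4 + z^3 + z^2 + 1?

0

Multiply in ℤ_2[z]: (z^4 + z^3 + z^2)·(z + 1) = z^5 + z^2.
Reduced: z^5 + z^2.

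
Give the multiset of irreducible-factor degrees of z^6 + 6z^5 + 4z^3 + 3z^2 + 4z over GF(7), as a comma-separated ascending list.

1, 1, 2, 2

Write g(z) = z^6 + 6z^5 + 4z^3 + 3z^2 + 4z.
Linear factors from roots: (z), (z + 5).
Complete factorization: g(z) = (z)·(z + 5)·(z^2 + 3z + 6)·(z^2 + 5z + 2).
Factor degrees with multiplicity: 1 + 1 + 2 + 2 = 6.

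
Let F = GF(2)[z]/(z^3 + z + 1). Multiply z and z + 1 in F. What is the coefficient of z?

1

Multiply in GF(2)[z]: (z)·(z + 1) = z^2 + z.
Reduced: z^2 + z.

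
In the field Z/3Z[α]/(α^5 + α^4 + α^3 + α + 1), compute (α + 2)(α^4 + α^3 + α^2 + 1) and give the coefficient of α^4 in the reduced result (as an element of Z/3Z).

Multiply in Z/3Z[α]: (α + 2)·(α^4 + α^3 + α^2 + 1) = α^5 + 2α^2 + α + 2.
Reduce using α^5 ≡ 2α^4 + 2α^3 + 2α + 2 (mod α^5 + α^4 + α^3 + α + 1).
Reduced: 2α^4 + 2α^3 + 2α^2 + 1.

2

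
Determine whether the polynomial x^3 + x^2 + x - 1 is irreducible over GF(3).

Yes

Write h(x) = x^3 + x^2 + x - 1.
Check for roots in GF(3): h(0) = 2; h(1) = 2; h(2) = 1.
No roots. A degree-3 polynomial over a field with no linear factor is irreducible.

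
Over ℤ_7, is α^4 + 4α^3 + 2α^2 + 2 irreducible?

Write m(α) = α^4 + 4α^3 + 2α^2 + 2.
Check for roots in ℤ_7: m(0) = 2; m(1) = 2; m(2) = 2; m(3) = 6; m(4) = 0 → root; m(5) = 1; m(6) = 1.
m(4) = 0, so (α − 4) divides m(α); m is reducible.

No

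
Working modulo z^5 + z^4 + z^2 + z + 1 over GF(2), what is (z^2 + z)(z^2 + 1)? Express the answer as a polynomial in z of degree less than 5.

Multiply in GF(2)[z]: (z^2 + z)·(z^2 + 1) = z^4 + z^3 + z^2 + z.
Reduced: z^4 + z^3 + z^2 + z.

z^4 + z^3 + z^2 + z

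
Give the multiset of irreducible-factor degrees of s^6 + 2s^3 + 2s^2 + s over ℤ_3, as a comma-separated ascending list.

1, 1, 1, 1, 2

Write g(s) = s^6 + 2s^3 + 2s^2 + s.
Roots in ℤ_3: g(0) = 0 → root; g(1) = 0 → root; g(2) = 0 → root.
Linear factors from roots: (s), (s + 2), (s + 1).
Complete factorization: g(s) = (s)·(s + 2)·(s + 1)^2·(s^2 + 2s + 2).
Factor degrees with multiplicity: 1 + 1 + 1 + 1 + 2 = 6.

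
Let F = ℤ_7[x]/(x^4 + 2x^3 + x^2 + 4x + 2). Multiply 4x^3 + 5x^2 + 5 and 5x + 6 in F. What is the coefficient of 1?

Multiply in ℤ_7[x]: (4x^3 + 5x^2 + 5)·(5x + 6) = 6x^4 + 2x^2 + 4x + 2.
Reduce using x^4 ≡ 5x^3 + 6x^2 + 3x + 5 (mod x^4 + 2x^3 + x^2 + 4x + 2).
Reduced: 2x^3 + 3x^2 + x + 4.

4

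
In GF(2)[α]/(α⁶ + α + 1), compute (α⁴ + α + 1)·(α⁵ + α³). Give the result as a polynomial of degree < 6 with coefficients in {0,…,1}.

α^5 + α^2 + 1

Multiply in GF(2)[α]: (α⁴ + α + 1)·(α⁵ + α³) = α⁹ + α⁷ + α⁶ + α⁵ + α⁴ + α³.
Reduce using α⁶ ≡ α + 1 (mod α⁶ + α + 1).
Reduced: α⁵ + α² + 1.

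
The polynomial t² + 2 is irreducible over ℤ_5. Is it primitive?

Write f(t) = t² + 2.
|GF(5^2)^×| = 5^2 − 1 = 24. Prime factorization: 24 = 2^3·3.
f is primitive ⇔ t has order 24 in GF(5)[t]/(f), i.e. t^(24/q) ≠ 1 for each prime q | 24.
t^(12) mod f = 4.
t^(8) mod f = 1
Since t^(8) = 1, the order of t divides 8 < 24; not primitive.

No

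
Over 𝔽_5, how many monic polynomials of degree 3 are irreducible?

Gauss's count: N_{5}(3) = (1/3) Σ_{d|3} μ(3/d)·5^d.
Divisors of 3: 1, 3; μ(3/d) for each: -1, 1.
Σ = − 5^1 + 5^3 = 120.
N = 120/3 = 40.

40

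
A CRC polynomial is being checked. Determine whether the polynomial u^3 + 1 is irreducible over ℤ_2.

Write P(u) = u^3 + 1.
Check for roots in ℤ_2: P(0) = 1; P(1) = 0 → root.
P(1) = 0, so (u − 1) divides P(u); P is reducible.

No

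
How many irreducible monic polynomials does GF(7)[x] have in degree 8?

720300

By the necklace-counting formula, N_7(8) = (1/8) Σ_{d|8} μ(8/d)·7^d.
Divisors of 8: 1, 2, 4, 8; μ(8/d) for each: 0, 0, -1, 1.
Σ = − 7^4 + 7^8 = 5762400.
N = 5762400/8 = 720300.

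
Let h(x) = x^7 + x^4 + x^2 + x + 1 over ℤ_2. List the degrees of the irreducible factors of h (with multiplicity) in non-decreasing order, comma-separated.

Roots in ℤ_2: h(0) = 1; h(1) = 1.
Complete factorization: h(x) = (x^2 + x + 1)^2·(x^3 + x + 1).
Factor degrees with multiplicity: 2 + 2 + 3 = 7.

2, 2, 3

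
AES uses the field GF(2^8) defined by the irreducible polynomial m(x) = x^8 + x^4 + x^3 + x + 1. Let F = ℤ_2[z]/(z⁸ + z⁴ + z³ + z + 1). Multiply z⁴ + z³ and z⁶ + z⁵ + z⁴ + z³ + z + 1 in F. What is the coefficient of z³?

Multiply in ℤ_2[z]: (z⁴ + z³)·(z⁶ + z⁵ + z⁴ + z³ + z + 1) = z¹⁰ + z⁶ + z⁵ + z³.
Reduce using z⁸ ≡ z⁴ + z³ + z + 1 (mod z⁸ + z⁴ + z³ + z + 1).
Reduced: z².

0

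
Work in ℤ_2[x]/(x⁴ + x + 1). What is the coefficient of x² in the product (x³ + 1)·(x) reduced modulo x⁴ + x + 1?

0

Multiply in ℤ_2[x]: (x³ + 1)·(x) = x⁴ + x.
Reduce using x⁴ ≡ x + 1 (mod x⁴ + x + 1).
Reduced: 1.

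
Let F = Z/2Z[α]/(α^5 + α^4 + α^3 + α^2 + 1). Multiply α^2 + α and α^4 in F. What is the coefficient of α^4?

Multiply in Z/2Z[α]: (α^2 + α)·(α^4) = α^6 + α^5.
Reduce using α^5 ≡ α^4 + α^3 + α^2 + 1 (mod α^5 + α^4 + α^3 + α^2 + 1).
Reduced: α^4 + α^3 + α.

1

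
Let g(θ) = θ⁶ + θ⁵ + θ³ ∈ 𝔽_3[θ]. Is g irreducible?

No

Check for roots in 𝔽_3: g(0) = 0 → root; g(1) = 0 → root; g(2) = 2.
g(0) = 0, so (θ) divides g(θ); g is reducible.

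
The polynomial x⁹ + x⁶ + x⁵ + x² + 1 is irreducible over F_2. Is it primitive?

Write f(x) = x⁹ + x⁶ + x⁵ + x² + 1.
|GF(2^9)^×| = 2^9 − 1 = 511. Prime factorization: 511 = 7·73.
f is primitive ⇔ x has order 511 in GF(2)[x]/(f), i.e. x^(511/q) ≠ 1 for each prime q | 511.
x^(73) mod f = 1
x^(7) mod f = x⁷.
Since x^(73) = 1, the order of x divides 73 < 511; not primitive.

No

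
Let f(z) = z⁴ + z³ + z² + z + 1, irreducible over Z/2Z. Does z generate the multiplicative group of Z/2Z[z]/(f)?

No

|GF(2^4)^×| = 2^4 − 1 = 15. Prime factorization: 15 = 3·5.
f is primitive ⇔ z has order 15 in GF(2)[z]/(f), i.e. z^(15/q) ≠ 1 for each prime q | 15.
z^(5) mod f = 1
z^(3) mod f = z³.
Since z^(5) = 1, the order of z divides 5 < 15; not primitive.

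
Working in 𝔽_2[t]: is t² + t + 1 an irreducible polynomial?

Yes

Write h(t) = t² + t + 1.
Check for roots in 𝔽_2: h(0) = 1; h(1) = 1.
No roots. A degree-2 polynomial over a field with no linear factor is irreducible.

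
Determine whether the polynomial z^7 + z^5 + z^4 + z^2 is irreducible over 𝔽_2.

Write h(z) = z^7 + z^5 + z^4 + z^2.
Check for roots in 𝔽_2: h(0) = 0 → root; h(1) = 0 → root.
h(0) = 0, so (z) divides h(z); h is reducible.

No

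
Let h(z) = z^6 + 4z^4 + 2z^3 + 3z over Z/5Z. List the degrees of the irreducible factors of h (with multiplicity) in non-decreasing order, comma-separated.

1, 1, 1, 1, 2

Roots in Z/5Z: h(0) = 0 → root; h(1) = 0 → root; h(2) = 0 → root; h(3) = 1; h(4) = 0 → root.
Linear factors from roots: (z), (z + 4), (z + 3), (z + 1).
Complete factorization: h(z) = (z)·(z + 1)·(z + 3)·(z + 4)·(z^2 + 2z + 4).
Factor degrees with multiplicity: 1 + 1 + 1 + 1 + 2 = 6.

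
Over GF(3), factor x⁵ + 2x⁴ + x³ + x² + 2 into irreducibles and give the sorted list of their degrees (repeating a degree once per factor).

1, 2, 2

Write g(x) = x⁵ + 2x⁴ + x³ + x² + 2.
Roots in GF(3): g(0) = 2; g(1) = 1; g(2) = 0 → root.
Linear factors from roots: (x + 1).
Complete factorization: g(x) = (x + 1)·(x² + 1)·(x² + x + 2).
Factor degrees with multiplicity: 1 + 2 + 2 = 5.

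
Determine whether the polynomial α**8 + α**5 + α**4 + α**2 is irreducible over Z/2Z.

No

Write m(α) = α**8 + α**5 + α**4 + α**2.
Check for roots in Z/2Z: m(0) = 0 → root; m(1) = 0 → root.
m(0) = 0, so (α) divides m(α); m is reducible.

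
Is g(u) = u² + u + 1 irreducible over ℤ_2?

Yes

Check for roots in ℤ_2: g(0) = 1; g(1) = 1.
No roots. A degree-2 polynomial over a field with no linear factor is irreducible.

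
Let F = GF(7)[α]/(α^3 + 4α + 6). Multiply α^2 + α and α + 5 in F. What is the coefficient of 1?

1

Multiply in GF(7)[α]: (α^2 + α)·(α + 5) = α^3 + 6α^2 + 5α.
Reduce using α^3 ≡ 3α + 1 (mod α^3 + 4α + 6).
Reduced: 6α^2 + α + 1.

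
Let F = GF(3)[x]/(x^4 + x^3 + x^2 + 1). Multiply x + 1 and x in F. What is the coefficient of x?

1

Multiply in GF(3)[x]: (x + 1)·(x) = x^2 + x.
Reduced: x^2 + x.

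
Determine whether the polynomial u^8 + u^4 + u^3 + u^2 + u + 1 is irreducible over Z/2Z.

No

Write m(u) = u^8 + u^4 + u^3 + u^2 + u + 1.
Check for roots in Z/2Z: m(0) = 1; m(1) = 0 → root.
m(1) = 0, so (u − 1) divides m(u); m is reducible.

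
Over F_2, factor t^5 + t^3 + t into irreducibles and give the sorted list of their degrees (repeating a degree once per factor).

1, 2, 2

Write g(t) = t^5 + t^3 + t.
Roots in F_2: g(0) = 0 → root; g(1) = 1.
Linear factors from roots: (t).
Complete factorization: g(t) = (t)·(t^2 + t + 1)^2.
Factor degrees with multiplicity: 1 + 2 + 2 = 5.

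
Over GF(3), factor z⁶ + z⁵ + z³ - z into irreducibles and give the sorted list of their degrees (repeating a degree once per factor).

Write h(z) = z⁶ + z⁵ + z³ - z.
Roots in GF(3): h(0) = 0 → root; h(1) = 2; h(2) = 0 → root.
Linear factors from roots: (z), (z + 1).
Complete factorization: h(z) = (z)·(z + 1)·(z⁴ + z - 1).
Factor degrees with multiplicity: 1 + 1 + 4 = 6.

1, 1, 4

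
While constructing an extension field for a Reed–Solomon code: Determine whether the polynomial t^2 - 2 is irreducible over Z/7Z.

Write m(t) = t^2 - 2.
Check for roots in Z/7Z: m(0) = 5; m(1) = 6; m(2) = 2; m(3) = 0 → root; m(4) = 0 → root; m(5) = 2; m(6) = 6.
m(3) = 0, so (t − 3) divides m(t); m is reducible.

No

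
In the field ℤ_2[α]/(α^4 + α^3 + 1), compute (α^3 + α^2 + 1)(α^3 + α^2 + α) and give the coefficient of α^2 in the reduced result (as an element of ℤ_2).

Multiply in ℤ_2[α]: (α^3 + α^2 + 1)·(α^3 + α^2 + α) = α^6 + α^2 + α.
Reduce using α^4 ≡ α^3 + 1 (mod α^4 + α^3 + 1).
Reduced: α^3 + 1.

0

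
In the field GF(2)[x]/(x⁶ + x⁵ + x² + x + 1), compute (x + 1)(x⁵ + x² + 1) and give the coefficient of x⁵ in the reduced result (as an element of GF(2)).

0

Multiply in GF(2)[x]: (x + 1)·(x⁵ + x² + 1) = x⁶ + x⁵ + x³ + x² + x + 1.
Reduce using x⁶ ≡ x⁵ + x² + x + 1 (mod x⁶ + x⁵ + x² + x + 1).
Reduced: x³.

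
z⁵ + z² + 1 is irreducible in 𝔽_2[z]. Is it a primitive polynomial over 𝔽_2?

Write f(z) = z⁵ + z² + 1.
|GF(2^5)^×| = 2^5 − 1 = 31. Prime factorization: 31 = 31.
f is primitive ⇔ z has order 31 in GF(2)[z]/(f), i.e. z^(31/q) ≠ 1 for each prime q | 31.
z^(1) mod f = z.
None equal 1, so z has full order 31; f is primitive.

Yes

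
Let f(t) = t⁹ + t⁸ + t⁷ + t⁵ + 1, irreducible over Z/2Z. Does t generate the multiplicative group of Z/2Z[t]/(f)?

|GF(2^9)^×| = 2^9 − 1 = 511. Prime factorization: 511 = 7·73.
f is primitive ⇔ t has order 511 in GF(2)[t]/(f), i.e. t^(511/q) ≠ 1 for each prime q | 511.
t^(73) mod f = 1
t^(7) mod f = t⁷.
Since t^(73) = 1, the order of t divides 73 < 511; not primitive.

No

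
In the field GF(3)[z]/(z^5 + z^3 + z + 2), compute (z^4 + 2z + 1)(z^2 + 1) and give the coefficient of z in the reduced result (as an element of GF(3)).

0

Multiply in GF(3)[z]: (z^4 + 2z + 1)·(z^2 + 1) = z^6 + z^4 + 2z^3 + z^2 + 2z + 1.
Reduce using z^5 ≡ 2z^3 + 2z + 1 (mod z^5 + z^3 + z + 2).
Reduced: 2z^3 + 1.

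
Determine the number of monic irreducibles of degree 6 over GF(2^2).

670

By the necklace-counting formula, N_4(6) = (1/6) Σ_{d|6} μ(6/d)·4^d.
Divisors of 6: 1, 2, 3, 6; μ(6/d) for each: 1, -1, -1, 1.
Σ = 4^1 − 4^2 − 4^3 + 4^6 = 4020.
N = 4020/6 = 670.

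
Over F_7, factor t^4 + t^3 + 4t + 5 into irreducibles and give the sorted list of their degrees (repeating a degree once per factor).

Write h(t) = t^4 + t^3 + 4t + 5.
Complete factorization: h(t) = (t^2 + 4)·(t^2 + t + 3).
Factor degrees with multiplicity: 2 + 2 = 4.

2, 2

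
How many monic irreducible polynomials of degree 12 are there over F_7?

x^(7^12) − x is the product of all monic irreducibles of degree dividing 12; Möbius inversion gives N = (1/12) Σ μ(12/d)·7^d.
Divisors of 12: 1, 2, 3, 4, 6, 12; μ(12/d) for each: 0, 1, 0, -1, -1, 1.
Σ = 7^2 − 7^4 − 7^6 + 7^12 = 13841167200.
N = 13841167200/12 = 1153430600.

1153430600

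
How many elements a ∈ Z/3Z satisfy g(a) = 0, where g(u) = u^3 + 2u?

Evaluate at each of the 3 elements of Z/3Z:
g(0) = 0 → root; g(1) = 0 → root; g(2) = 0 → root.
Roots: {0, 1, 2}.

3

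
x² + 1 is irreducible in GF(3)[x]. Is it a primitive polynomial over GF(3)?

No

Write f(x) = x² + 1.
|GF(3^2)^×| = 3^2 − 1 = 8. Prime factorization: 8 = 2^3.
f is primitive ⇔ x has order 8 in GF(3)[x]/(f), i.e. x^(8/q) ≠ 1 for each prime q | 8.
x^(4) mod f = 1
Since x^(4) = 1, the order of x divides 4 < 8; not primitive.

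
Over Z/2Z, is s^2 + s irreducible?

No

Write g(s) = s^2 + s.
Check for roots in Z/2Z: g(0) = 0 → root; g(1) = 0 → root.
g(0) = 0, so (s) divides g(s); g is reducible.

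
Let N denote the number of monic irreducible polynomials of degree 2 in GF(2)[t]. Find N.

1

x^(2^2) − x is the product of all monic irreducibles of degree dividing 2; Möbius inversion gives N = (1/2) Σ μ(2/d)·2^d.
Divisors of 2: 1, 2; μ(2/d) for each: -1, 1.
Σ = − 2^1 + 2^2 = 2.
N = 2/2 = 1.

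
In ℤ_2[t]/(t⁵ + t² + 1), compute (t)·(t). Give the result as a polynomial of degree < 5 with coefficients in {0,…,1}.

Multiply in ℤ_2[t]: (t)·(t) = t².
Reduced: t².

t^2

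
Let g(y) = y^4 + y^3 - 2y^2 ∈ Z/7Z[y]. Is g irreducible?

Check for roots in Z/7Z: g(0) = 0 → root; g(1) = 0 → root; g(2) = 2; g(3) = 6; g(4) = 1; g(5) = 0 → root; g(6) = 5.
g(0) = 0, so (y) divides g(y); g is reducible.

No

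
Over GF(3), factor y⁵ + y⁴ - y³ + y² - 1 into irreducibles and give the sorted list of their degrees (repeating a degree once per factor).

5

Write g(y) = y⁵ + y⁴ - y³ + y² - 1.
Roots in GF(3): g(0) = 2; g(1) = 1; g(2) = 1.
Complete factorization: g(y) = (y⁵ + y⁴ - y³ + y² - 1).
Factor degrees with multiplicity: 5 = 5.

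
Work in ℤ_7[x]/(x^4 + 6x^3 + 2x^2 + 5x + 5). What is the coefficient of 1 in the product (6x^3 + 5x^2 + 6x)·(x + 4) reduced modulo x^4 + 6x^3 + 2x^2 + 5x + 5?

5

Multiply in ℤ_7[x]: (6x^3 + 5x^2 + 6x)·(x + 4) = 6x^4 + x^3 + 5x^2 + 3x.
Reduce using x^4 ≡ x^3 + 5x^2 + 2x + 2 (mod x^4 + 6x^3 + 2x^2 + 5x + 5).
Reduced: x + 5.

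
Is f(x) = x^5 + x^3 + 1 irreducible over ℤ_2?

Yes

Check for roots in ℤ_2: f(0) = 1; f(1) = 1.
No roots, so no linear factors.
Monic irreducibles of degree 2 over GF(2): x^2 + x + 1.
None of them divide f (all give nonzero remainder).
No irreducible factor of degree ≤ 2 exists, so f is irreducible over GF(2).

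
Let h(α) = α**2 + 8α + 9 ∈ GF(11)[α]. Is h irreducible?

Yes

Check each element of GF(11) for a root: h(0)=9, h(1)=7, h(2)=7, h(3)=9, h(4)=2, h(5)=8, h(6)=5, h(7)=4, h(8)=5, h(9)=8, h(10)=2.
No roots. A degree-2 polynomial over a field with no linear factor is irreducible.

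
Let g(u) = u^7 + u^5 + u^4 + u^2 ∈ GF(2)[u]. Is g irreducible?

No

Check for roots in GF(2): g(0) = 0 → root; g(1) = 0 → root.
g(0) = 0, so (u) divides g(u); g is reducible.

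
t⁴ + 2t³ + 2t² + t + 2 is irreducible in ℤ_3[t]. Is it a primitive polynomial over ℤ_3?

Write f(t) = t⁴ + 2t³ + 2t² + t + 2.
|GF(3^4)^×| = 3^4 − 1 = 80. Prime factorization: 80 = 2^4·5.
f is primitive ⇔ t has order 80 in GF(3)[t]/(f), i.e. t^(80/q) ≠ 1 for each prime q | 80.
t^(40) mod f = 2.
t^(16) mod f = t² + 2t.
None equal 1, so t has full order 80; f is primitive.

Yes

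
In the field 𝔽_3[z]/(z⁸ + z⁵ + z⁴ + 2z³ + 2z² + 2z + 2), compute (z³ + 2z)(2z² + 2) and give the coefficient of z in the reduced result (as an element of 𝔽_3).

1

Multiply in 𝔽_3[z]: (z³ + 2z)·(2z² + 2) = 2z⁵ + z.
Reduced: 2z⁵ + z.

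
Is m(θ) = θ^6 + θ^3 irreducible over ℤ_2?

No

Check for roots in ℤ_2: m(0) = 0 → root; m(1) = 0 → root.
m(0) = 0, so (θ) divides m(θ); m is reducible.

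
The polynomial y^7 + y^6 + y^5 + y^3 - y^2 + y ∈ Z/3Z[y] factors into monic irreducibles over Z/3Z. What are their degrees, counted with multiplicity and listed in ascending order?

Write g(y) = y^7 + y^6 + y^5 + y^3 - y^2 + y.
Roots in Z/3Z: g(0) = 0 → root; g(1) = 1; g(2) = 2.
Linear factors from roots: (y).
Complete factorization: g(y) = (y)·(y^2 + 1)·(y^4 + y^3 - y + 1).
Factor degrees with multiplicity: 1 + 2 + 4 = 7.

1, 2, 4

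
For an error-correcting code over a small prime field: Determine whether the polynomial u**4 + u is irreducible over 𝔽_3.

Write P(u) = u**4 + u.
Check for roots in 𝔽_3: P(0) = 0 → root; P(1) = 2; P(2) = 0 → root.
P(0) = 0, so (u) divides P(u); P is reducible.

No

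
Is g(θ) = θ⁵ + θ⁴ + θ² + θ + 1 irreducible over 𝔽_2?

Check for roots in 𝔽_2: g(0) = 1; g(1) = 1.
No roots, so no linear factors.
Monic irreducibles of degree 2 over GF(2): θ² + θ + 1.
None of them divide g (all give nonzero remainder).
No irreducible factor of degree ≤ 2 exists, so g is irreducible over GF(2).

Yes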